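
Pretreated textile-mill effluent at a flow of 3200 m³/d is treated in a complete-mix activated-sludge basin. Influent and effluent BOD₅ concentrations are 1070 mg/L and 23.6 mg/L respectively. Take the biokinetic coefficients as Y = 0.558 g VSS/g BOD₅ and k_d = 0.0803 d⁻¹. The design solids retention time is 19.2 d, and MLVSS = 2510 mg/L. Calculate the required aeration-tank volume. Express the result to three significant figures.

From the SRT design equation V = Y Q (S₀−S) θ_c / [X (1 + k_d θ_c)] = 0.558 × 3200 × (1070 − 23.6) × 19.2 / [2510 × (1 + 0.0803 × 19.2)] = 3.59×10^7 / 6380 = 5623 m³.

V ≈ 5620 m³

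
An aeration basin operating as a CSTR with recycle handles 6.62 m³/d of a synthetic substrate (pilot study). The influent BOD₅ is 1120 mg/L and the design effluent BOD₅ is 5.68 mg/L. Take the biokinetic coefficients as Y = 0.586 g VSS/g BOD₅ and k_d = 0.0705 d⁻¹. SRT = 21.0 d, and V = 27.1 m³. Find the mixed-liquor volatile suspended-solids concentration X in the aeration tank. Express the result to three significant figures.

X ≈ 1350 mg/L

Solving the biomass balance for X: X = Y Q (S₀−S) θ_c / [V (1+k_d θ_c)] = 0.586 × 6.62 × (1120 − 5.68) × 21.0 / [27.1 × (1 + 0.0705 × 21.0)] = 1350 mg/L.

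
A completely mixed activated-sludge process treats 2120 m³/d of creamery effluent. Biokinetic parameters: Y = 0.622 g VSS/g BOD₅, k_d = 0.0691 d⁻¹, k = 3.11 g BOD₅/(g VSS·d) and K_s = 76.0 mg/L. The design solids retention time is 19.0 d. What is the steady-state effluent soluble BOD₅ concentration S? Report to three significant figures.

For a completely mixed reactor with recycle the Lawrence–McCarty relation gives S = K_s·(1 + k_d·θ_c) / [θ_c·(Y·k − k_d) − 1] = 76.0 × (1 + 0.0691 × 19.0) / [19.0 × (0.622 × 3.11 − 0.0691) − 1] = 175.8 / 34.44 = 5.104 mg/L.

S ≈ 5.10 mg/L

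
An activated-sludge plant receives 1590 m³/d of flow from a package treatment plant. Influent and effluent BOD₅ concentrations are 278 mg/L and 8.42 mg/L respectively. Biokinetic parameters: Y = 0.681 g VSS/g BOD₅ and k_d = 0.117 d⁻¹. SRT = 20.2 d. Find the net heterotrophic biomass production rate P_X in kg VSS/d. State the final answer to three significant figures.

P_X ≈ 86.8 kg VSS/d

Y_obs = Y / (1 + k_d θ_c) = 0.681 / (1 + 0.117 × 20.2) = 0.681 / 3.363 = 0.2025.
Mass of BOD₅ removed per day: Q(S₀ − S) = 1590 × 269.6 g/m³ = 428.6 kg/d.
Biomass produced: P_X = Y_obs·Q·ΔS = 0.2025 × 428.6 ≈ 86.79 kg VSS/d.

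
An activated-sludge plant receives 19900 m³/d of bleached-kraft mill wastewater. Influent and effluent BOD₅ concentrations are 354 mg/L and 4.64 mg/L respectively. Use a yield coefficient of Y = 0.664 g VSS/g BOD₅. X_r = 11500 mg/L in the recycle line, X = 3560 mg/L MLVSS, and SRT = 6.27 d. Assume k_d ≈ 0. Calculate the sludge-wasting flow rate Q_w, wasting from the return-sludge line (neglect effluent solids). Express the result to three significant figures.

V·X = Y·Q·ΔS·θ_c gives V = 0.664 × 19900 × (354 − 4.64) × 6.27 / 3560 = 8130 m³.
θ_c = V·X/(Q_w·X_r) when wasting from the recycle, so Q_w = V·X/(θ_c·X_r) = 8130 × 3560 / (6.27 × 11500) = 401.4 m³/d.

Q_w ≈ 401 m³/d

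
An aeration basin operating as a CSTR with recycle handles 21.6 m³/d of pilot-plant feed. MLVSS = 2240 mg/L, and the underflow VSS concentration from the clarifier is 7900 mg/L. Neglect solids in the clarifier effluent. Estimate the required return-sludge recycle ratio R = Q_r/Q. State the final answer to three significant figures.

Solids balance on the clarifier gives (1+R)X = R·X_r, so R = X/(X_r − X) = 2240 / (7900 − 2240) = 0.3958.

R ≈ 0.396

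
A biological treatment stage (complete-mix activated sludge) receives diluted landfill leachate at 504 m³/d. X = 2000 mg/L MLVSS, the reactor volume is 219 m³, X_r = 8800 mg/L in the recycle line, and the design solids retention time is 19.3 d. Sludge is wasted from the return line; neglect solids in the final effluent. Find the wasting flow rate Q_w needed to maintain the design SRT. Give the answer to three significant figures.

θ_c = V·X/(Q_w·X_r) when wasting from the recycle, so Q_w = V·X/(θ_c·X_r) = 219.0 × 2000 / (19.3 × 8800) = 2.579 m³/d.

Q_w ≈ 2.58 m³/d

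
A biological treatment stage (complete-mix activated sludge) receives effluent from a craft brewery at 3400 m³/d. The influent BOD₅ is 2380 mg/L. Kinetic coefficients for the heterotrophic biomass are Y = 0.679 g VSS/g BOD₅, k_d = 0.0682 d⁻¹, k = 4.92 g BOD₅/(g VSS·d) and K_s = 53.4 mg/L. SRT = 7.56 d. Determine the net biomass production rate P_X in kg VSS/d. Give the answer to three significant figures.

P_X ≈ 3620 kg VSS/d

For a completely mixed reactor with recycle the Lawrence–McCarty relation gives S = K_s·(1 + k_d·θ_c) / [θ_c·(Y·k − k_d) − 1] = 53.4 × (1 + 0.0682 × 7.56) / [7.56 × (0.679 × 4.92 − 0.0682) − 1] = 80.93 / 23.74 = 3.409 mg/L.
Correct the yield for decay: Y_obs = Y/(1 + k_d θ_c) = 0.679 / (1 + 0.0682 × 7.56) = 0.679 / 1.516 = 0.4480.
Q·(S₀ − S) = 3400 × (2380 − 3.41) × 10⁻³ = 8080 kg/d removed.
Net biomass production P_X = Y_obs × Q·(S₀ − S) = 0.4480 × 8080 = 3620 kg VSS/d.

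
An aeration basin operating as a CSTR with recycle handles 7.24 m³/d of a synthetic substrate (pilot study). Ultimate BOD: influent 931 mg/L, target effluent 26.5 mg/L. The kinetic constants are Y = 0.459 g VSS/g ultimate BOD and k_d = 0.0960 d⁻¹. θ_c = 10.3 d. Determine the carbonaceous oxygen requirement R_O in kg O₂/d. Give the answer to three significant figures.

R_O ≈ 4.40 kg O₂/d

Correct the yield for decay: Y_obs = Y/(1 + k_d θ_c) = 0.459 / (1 + 0.0960 × 10.3) = 0.459 / 1.989 = 0.2308.
ΔS = 931 − 26.5 = 904.5 mg/L, so the substrate removal rate is 7.24 × 904.5/1000 = 6.549 kg ultimate BOD/d.
P_X = Y_obs·Q·(S₀ − S) = 0.2308 × 6.549 = 1.511 kg VSS/d.
R_O = Q·(S₀ − S) − 1.42·P_X = 6.549 − 1.42 × 1.511 = 4.402 kg O₂/d.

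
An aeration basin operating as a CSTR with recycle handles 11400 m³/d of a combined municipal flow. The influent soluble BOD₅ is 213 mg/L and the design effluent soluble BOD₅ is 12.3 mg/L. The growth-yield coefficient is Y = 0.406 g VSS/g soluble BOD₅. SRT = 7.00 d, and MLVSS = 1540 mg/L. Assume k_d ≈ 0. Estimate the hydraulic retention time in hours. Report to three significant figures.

τ ≈ 8.89 h

V·X = Y·Q·ΔS·θ_c gives V = 0.406 × 11400 × (213 − 12.3) × 7.00 / 1540 = 4222 m³.
HRT = V/Q = 4222 m³ / 11400 m³·d⁻¹ = 0.3704 d × 24 = 8.889 h.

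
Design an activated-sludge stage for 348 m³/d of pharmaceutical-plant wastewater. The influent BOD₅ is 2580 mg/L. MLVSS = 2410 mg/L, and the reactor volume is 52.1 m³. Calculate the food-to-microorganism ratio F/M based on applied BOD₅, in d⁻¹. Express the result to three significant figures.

Food-to-microorganism ratio F/M = Q S₀ / (V X) = 348 × 2580 / (52.10 × 2410) = 7.151 d⁻¹.

F/M ≈ 7.15 d⁻¹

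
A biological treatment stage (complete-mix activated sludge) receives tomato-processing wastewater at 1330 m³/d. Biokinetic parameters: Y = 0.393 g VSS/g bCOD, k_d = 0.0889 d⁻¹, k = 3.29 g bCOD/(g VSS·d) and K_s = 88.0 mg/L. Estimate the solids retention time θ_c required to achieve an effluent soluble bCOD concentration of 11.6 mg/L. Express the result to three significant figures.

θ_c ≈ 16.2 d

From 1/θ_c = Y·k·S/(K_s + S) − k_d: Y·k·S/(K_s+S) = 0.393 × 3.29 × 11.6 / (88.0 + 11.6) = 0.1506 d⁻¹.
Then 1/θ_c = μ − k_d = 0.1506 − 0.0889 = 0.06169 d⁻¹, giving θ_c = 16.21 d.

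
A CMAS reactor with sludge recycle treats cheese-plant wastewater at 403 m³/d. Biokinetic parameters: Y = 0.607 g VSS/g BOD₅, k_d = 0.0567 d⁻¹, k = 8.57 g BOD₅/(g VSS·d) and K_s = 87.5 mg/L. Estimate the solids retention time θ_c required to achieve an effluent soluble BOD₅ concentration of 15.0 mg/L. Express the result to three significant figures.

From 1/θ_c = Y·k·S/(K_s + S) − k_d: Y·k·S/(K_s+S) = 0.607 × 8.57 × 15.0 / (87.5 + 15.0) = 0.7613 d⁻¹.
θ_c = 1/(μ − k_d) = 1/(0.7613 − 0.0567) = 1/0.7046 = 1.419 d.

θ_c ≈ 1.42 d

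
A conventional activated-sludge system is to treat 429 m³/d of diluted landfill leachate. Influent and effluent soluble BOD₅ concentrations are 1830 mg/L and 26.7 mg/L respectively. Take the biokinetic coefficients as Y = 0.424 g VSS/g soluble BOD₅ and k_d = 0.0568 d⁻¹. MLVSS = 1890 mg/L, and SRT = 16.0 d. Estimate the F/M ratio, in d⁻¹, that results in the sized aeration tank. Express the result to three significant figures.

Rearranging the biomass balance for a CMAS with decay, V = Y·Q·ΔS·θ_c / [X·(1+k_d θ_c)] = 0.424 × 429 × (1830 − 26.7) × 16.0 / [1890 × (1 + 0.0568 × 16.0)] = 5.25×10^6 / 3608 = 1455 m³.
Food-to-microorganism ratio F/M = Q S₀ / (V X) = 429 × 1830 / (1455 × 1890) = 0.2855 d⁻¹.

F/M ≈ 0.286 d⁻¹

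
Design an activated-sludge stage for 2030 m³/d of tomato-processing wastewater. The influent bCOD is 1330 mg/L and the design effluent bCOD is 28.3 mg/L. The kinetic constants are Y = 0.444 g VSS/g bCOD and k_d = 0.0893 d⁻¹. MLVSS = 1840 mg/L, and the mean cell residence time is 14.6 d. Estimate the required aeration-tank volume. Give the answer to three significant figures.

V ≈ 4040 m³

Steady-state biomass mass balance: V·X·(1 + k_d·θ_c) = Y·Q·(S₀ − S)·θ_c, so V = 0.444 × 2030 × (1330 − 28.3) × 14.6 / [1840 × (1 + 0.0893 × 14.6)] = 1.71×10^7 / 4239 = 4041 m³.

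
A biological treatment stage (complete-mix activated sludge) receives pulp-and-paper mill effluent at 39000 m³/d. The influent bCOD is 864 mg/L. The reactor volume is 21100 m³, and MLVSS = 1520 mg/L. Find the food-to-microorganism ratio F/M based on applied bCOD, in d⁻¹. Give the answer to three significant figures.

F/M = Q·S₀ / (V·X) = 39000 × 864 / (21100 × 1520) = 1.051 g bCOD·(g VSS·d)⁻¹.

F/M ≈ 1.05 d⁻¹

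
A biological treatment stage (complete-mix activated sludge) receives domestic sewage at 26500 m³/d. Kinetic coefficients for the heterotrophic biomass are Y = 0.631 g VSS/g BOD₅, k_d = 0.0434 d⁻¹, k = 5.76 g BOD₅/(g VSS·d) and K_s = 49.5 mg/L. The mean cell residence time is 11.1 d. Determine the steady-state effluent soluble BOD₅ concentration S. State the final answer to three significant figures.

Effluent substrate depends only on kinetics and SRT: S = K_s(1 + k_d θ_c) / [θ_c(Yk − k_d) − 1] = 49.5 × (1 + 0.0434 × 11.1) / [11.1 × (0.631 × 5.76 − 0.0434) − 1] = 73.35 / 38.86 = 1.887 mg/L.

S ≈ 1.89 mg/L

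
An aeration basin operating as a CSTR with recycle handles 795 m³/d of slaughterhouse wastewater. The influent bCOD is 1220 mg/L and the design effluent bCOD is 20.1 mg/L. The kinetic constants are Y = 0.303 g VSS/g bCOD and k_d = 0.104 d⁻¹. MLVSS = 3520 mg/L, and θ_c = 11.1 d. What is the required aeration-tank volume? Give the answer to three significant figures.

V ≈ 423 m³

Steady-state biomass mass balance: V·X·(1 + k_d·θ_c) = Y·Q·(S₀ − S)·θ_c, so V = 0.303 × 795 × (1220 − 20.1) × 11.1 / [3520 × (1 + 0.104 × 11.1)] = 3.21×10^6 / 7583 = 423.1 m³.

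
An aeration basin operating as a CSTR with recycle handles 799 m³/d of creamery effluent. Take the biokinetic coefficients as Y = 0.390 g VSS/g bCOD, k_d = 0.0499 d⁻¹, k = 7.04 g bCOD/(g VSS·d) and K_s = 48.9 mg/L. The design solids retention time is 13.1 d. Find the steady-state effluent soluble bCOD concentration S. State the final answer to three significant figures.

S ≈ 2.36 mg/L

From the Monod/SRT balance for a CMAS, S = K_s·(1+k_d θ_c)/[θ_c·(Y k − k_d) − 1] = 48.9 × (1 + 0.0499 × 13.1) / [13.1 × (0.390 × 7.04 − 0.0499) − 1] = 80.87 / 34.31 = 2.357 mg/L.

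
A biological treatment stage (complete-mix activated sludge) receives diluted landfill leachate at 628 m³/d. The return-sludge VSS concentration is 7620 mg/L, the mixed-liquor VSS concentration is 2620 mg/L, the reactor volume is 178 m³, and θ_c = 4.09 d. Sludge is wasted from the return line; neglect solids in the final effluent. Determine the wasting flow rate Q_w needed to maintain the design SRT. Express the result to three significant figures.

Q_w ≈ 15.0 m³/d

Wasting from the return line (neglecting effluent solids): Q_w = V·X / (θ_c·X_r) = 178.0 × 2620 / (4.09 × 7620) = 14.96 m³/d.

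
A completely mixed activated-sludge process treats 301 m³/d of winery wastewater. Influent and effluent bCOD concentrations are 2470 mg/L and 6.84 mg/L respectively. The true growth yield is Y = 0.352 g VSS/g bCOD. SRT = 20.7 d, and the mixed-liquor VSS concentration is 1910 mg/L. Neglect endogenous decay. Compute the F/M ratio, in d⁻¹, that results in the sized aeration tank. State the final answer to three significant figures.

V·X = Y·Q·ΔS·θ_c gives V = 0.352 × 301 × (2470 − 6.84) × 20.7 / 1910 = 2828 m³.
F/M = Q·S₀ / (V·X) = 301 × 2470 / (2828 × 1910) = 0.1376 g bCOD·(g VSS·d)⁻¹.

F/M ≈ 0.138 d⁻¹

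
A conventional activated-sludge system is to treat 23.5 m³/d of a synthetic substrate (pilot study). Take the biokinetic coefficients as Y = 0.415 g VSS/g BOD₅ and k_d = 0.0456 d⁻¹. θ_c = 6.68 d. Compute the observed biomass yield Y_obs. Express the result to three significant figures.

Observed yield with endogenous decay: Y_obs = Y / (1 + k_d·θ_c) = 0.415 / (1 + 0.0456 × 6.68) = 0.415 / 1.305 = 0.3181 g VSS/g BOD₅.

Y_obs ≈ 0.318 g VSS/g BOD₅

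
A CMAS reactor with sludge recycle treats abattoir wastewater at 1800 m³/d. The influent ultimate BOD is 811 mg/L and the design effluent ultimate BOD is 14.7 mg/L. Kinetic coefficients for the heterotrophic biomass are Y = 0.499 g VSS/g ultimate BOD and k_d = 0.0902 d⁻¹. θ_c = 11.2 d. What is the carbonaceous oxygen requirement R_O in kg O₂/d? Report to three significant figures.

R_O ≈ 928 kg O₂/d

Observed yield with endogenous decay: Y_obs = Y / (1 + k_d·θ_c) = 0.499 / (1 + 0.0902 × 11.2) = 0.499 / 2.010 = 0.2482 g VSS/g ultimate BOD.
Mass of ultimate BOD removed per day: Q(S₀ − S) = 1800 × 796.3 g/m³ = 1433 kg/d.
Biomass synthesised: P_X = Y_obs × 1433 = 355.8 kg VSS/d.
Carbonaceous O₂ demand = substrate oxidised − cell-mass equivalent = 1433 − 1.42 × 355.8 = 928.1 kg O₂/d.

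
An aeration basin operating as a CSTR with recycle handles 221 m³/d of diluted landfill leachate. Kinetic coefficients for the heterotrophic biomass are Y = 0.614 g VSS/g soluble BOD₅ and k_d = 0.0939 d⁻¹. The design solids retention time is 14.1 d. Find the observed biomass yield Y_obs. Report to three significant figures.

Observed yield with endogenous decay: Y_obs = Y / (1 + k_d·θ_c) = 0.614 / (1 + 0.0939 × 14.1) = 0.614 / 2.324 = 0.2642 g VSS/g soluble BOD₅.

Y_obs ≈ 0.264 g VSS/g soluble BOD₅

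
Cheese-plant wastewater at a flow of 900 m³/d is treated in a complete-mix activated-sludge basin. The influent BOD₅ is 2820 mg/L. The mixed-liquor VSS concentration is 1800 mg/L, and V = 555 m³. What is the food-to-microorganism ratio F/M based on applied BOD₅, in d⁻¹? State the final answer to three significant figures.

F/M ≈ 2.54 d⁻¹

Food-to-microorganism ratio F/M = Q S₀ / (V X) = 900 × 2820 / (555.0 × 1800) = 2.541 d⁻¹.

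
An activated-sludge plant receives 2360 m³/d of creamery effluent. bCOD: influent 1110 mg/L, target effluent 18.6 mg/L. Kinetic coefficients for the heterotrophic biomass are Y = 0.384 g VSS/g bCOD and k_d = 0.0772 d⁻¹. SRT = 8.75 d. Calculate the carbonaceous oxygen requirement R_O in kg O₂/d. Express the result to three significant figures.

R_O ≈ 1740 kg O₂/d

Correct the yield for decay: Y_obs = Y/(1 + k_d θ_c) = 0.384 / (1 + 0.0772 × 8.75) = 0.384 / 1.675 = 0.2292.
Q·(S₀ − S) = 2360 × (1110 − 18.6) × 10⁻³ = 2576 kg/d removed.
Net sludge production P_X = 0.2292 × 2576 = 590.3 kg VSS/d.
R_O = Q·ΔS − 1.42 P_X = 2576 − 838.2 = 1737 kg O₂/d.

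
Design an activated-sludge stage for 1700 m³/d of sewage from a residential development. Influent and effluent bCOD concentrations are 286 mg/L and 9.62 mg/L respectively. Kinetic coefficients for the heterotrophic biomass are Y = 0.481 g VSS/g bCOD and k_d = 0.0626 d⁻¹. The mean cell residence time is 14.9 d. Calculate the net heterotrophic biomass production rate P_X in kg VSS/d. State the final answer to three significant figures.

Observed yield with endogenous decay: Y_obs = Y / (1 + k_d·θ_c) = 0.481 / (1 + 0.0626 × 14.9) = 0.481 / 1.933 = 0.2489 g VSS/g bCOD.
Q·(S₀ − S) = 1700 × (286 − 9.62) × 10⁻³ = 469.8 kg/d removed.
P_X = Y_obs · Q(S₀ − S) = 0.2489 × 469.8 = 116.9 kg VSS/d.

P_X ≈ 117 kg VSS/d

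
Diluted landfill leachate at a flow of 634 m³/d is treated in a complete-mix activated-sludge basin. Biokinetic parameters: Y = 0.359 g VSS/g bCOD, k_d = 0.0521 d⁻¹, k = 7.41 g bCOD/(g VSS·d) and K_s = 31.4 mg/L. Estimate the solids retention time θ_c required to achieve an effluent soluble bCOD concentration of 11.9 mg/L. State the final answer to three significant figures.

θ_c ≈ 1.47 d

From 1/θ_c = Y·k·S/(K_s + S) − k_d: Y·k·S/(K_s+S) = 0.359 × 7.41 × 11.9 / (31.4 + 11.9) = 0.7311 d⁻¹.
Then 1/θ_c = μ − k_d = 0.7311 − 0.0521 = 0.6790 d⁻¹, giving θ_c = 1.473 d.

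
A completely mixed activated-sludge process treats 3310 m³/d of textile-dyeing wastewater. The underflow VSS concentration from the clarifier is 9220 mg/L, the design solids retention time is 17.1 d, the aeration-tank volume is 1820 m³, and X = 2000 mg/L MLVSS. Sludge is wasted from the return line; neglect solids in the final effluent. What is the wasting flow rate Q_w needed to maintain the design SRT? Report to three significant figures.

Q_w ≈ 23.1 m³/d

Wasting from the return line (neglecting effluent solids): Q_w = V·X / (θ_c·X_r) = 1820 × 2000 / (17.1 × 9220) = 23.09 m³/d.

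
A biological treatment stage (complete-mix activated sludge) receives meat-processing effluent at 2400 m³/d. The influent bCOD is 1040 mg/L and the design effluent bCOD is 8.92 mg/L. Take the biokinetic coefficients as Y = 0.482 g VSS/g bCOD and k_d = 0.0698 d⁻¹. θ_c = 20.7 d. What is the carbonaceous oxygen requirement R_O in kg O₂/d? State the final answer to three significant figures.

R_O ≈ 1780 kg O₂/d

The observed yield is Y_obs = Y/(1 + k_d·θ_c) = 0.482 / (1 + 0.0698 × 20.7) = 0.482 / 2.445 = 0.1971 g VSS per g bCOD removed.
Q·(S₀ − S) = 2400 × (1040 − 8.92) × 10⁻³ = 2475 kg/d removed.
P_X = Y_obs·Q·(S₀ − S) = 0.1971 × 2475 = 487.9 kg VSS/d.
Carbonaceous O₂ demand = substrate oxidised − cell-mass equivalent = 2475 − 1.42 × 487.9 = 1782 kg O₂/d.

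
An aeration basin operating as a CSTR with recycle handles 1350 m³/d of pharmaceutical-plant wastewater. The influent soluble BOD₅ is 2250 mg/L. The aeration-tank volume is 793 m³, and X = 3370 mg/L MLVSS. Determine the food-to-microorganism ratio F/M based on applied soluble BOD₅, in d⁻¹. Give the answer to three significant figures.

F/M ≈ 1.14 d⁻¹

F/M = applied load / biomass = Q·S₀/(V·X) = 1350 × 2250 / (793.0 × 3370) = 1.137 d⁻¹.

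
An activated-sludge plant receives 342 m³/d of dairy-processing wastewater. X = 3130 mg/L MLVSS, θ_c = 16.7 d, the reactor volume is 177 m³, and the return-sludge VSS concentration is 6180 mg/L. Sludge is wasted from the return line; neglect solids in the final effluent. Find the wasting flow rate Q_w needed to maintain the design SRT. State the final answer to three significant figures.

Q_w ≈ 5.37 m³/d

θ_c = V·X/(Q_w·X_r) when wasting from the recycle, so Q_w = V·X/(θ_c·X_r) = 177.0 × 3130 / (16.7 × 6180) = 5.368 m³/d.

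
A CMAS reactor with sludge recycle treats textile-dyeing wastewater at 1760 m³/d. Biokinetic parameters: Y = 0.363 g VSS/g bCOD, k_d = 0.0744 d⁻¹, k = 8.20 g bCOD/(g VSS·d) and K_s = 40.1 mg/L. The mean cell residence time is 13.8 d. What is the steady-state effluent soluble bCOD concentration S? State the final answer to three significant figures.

S ≈ 2.08 mg/L

For a completely mixed reactor with recycle the Lawrence–McCarty relation gives S = K_s·(1 + k_d·θ_c) / [θ_c·(Y·k − k_d) − 1] = 40.1 × (1 + 0.0744 × 13.8) / [13.8 × (0.363 × 8.20 − 0.0744) − 1] = 81.27 / 39.05 = 2.081 mg/L.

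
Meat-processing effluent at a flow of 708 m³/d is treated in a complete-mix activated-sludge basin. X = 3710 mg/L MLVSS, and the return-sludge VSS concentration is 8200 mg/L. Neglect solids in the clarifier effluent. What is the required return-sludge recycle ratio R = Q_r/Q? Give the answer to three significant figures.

R = Q_r/Q = X/(X_r − X) = 3710 / (8200 − 3710) = 0.8263.

R ≈ 0.826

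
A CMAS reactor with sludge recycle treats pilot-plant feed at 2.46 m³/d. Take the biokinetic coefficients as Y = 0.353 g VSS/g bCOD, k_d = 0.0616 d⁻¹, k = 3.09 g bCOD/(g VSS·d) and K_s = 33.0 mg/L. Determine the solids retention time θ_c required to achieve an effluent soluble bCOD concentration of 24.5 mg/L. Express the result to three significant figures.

θ_c ≈ 2.48 d

From 1/θ_c = Y·k·S/(K_s + S) − k_d: Y·k·S/(K_s+S) = 0.353 × 3.09 × 24.5 / (33.0 + 24.5) = 0.4648 d⁻¹.
θ_c = 1/(μ − k_d) = 1/(0.4648 − 0.0616) = 1/0.4032 = 2.480 d.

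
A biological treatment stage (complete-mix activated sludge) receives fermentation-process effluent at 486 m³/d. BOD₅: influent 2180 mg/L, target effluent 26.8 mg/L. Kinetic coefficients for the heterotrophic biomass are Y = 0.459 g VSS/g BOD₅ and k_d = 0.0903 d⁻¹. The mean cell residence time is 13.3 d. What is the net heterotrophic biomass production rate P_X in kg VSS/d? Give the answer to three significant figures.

P_X ≈ 218 kg VSS/d

Observed yield with endogenous decay: Y_obs = Y / (1 + k_d·θ_c) = 0.459 / (1 + 0.0903 × 13.3) = 0.459 / 2.201 = 0.2085 g VSS/g BOD₅.
Mass of BOD₅ removed per day: Q(S₀ − S) = 486 × 2153 g/m³ = 1046 kg/d.
P_X = Y_obs · Q(S₀ − S) = 0.2085 × 1046 = 218.2 kg VSS/d.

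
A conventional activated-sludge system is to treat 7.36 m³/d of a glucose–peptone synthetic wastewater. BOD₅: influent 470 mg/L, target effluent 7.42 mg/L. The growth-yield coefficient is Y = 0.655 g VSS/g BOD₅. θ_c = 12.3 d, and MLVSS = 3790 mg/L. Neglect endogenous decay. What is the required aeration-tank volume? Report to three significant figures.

V ≈ 7.24 m³

With k_d = 0 the design equation reduces to V = Y Q (S₀−S) θ_c / X = 0.655 × 7.36 × (470 − 7.42) × 12.3 / 3790 = 7.237 m³.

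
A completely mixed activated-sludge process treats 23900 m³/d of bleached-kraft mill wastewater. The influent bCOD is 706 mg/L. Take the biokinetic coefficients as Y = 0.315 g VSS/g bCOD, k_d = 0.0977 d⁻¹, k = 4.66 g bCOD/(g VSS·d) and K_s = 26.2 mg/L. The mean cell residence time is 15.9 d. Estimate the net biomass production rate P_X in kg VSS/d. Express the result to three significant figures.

From the Monod/SRT balance for a CMAS, S = K_s·(1+k_d θ_c)/[θ_c·(Y k − k_d) − 1] = 26.2 × (1 + 0.0977 × 15.9) / [15.9 × (0.315 × 4.66 − 0.0977) − 1] = 66.90 / 20.79 = 3.218 mg/L.
The observed yield is Y_obs = Y/(1 + k_d·θ_c) = 0.315 / (1 + 0.0977 × 15.9) = 0.315 / 2.553 = 0.1234 g VSS per g bCOD removed.
Q·(S₀ − S) = 23900 × (706 − 3.22) × 10⁻³ = 16796 kg/d removed.
Biomass produced: P_X = Y_obs·Q·ΔS = 0.1234 × 16796 ≈ 2072 kg VSS/d.

P_X ≈ 2070 kg VSS/d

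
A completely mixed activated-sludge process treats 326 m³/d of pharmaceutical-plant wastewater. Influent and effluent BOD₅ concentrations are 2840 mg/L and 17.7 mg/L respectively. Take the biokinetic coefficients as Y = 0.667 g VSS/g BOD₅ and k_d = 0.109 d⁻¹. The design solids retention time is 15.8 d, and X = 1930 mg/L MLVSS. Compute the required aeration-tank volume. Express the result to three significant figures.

V ≈ 1850 m³

Steady-state biomass mass balance: V·X·(1 + k_d·θ_c) = Y·Q·(S₀ − S)·θ_c, so V = 0.667 × 326 × (2840 − 17.7) × 15.8 / [1930 × (1 + 0.109 × 15.8)] = 9.7×10^6 / 5254 = 1846 m³.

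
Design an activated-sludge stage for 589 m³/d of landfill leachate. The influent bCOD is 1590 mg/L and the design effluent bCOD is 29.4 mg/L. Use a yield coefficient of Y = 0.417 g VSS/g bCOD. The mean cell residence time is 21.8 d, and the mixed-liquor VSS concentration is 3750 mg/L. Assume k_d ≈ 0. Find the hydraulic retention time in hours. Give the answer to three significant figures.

Biomass mass balance (decay neglected): V·X = Y·Q·(S₀ − S)·θ_c, so V = 0.417 × 589 × (1590 − 29.4) × 21.8 / 3750 = 2228 m³.
HRT = V/Q = 2228 m³ / 589 m³·d⁻¹ = 3.783 d × 24 = 90.80 h.

τ ≈ 90.8 h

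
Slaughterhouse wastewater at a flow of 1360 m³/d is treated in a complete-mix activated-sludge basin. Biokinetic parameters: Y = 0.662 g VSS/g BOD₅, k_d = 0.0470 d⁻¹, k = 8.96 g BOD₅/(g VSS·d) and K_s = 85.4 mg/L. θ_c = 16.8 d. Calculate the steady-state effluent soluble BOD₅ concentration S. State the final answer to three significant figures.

S ≈ 1.56 mg/L

From the Monod/SRT balance for a CMAS, S = K_s·(1+k_d θ_c)/[θ_c·(Y k − k_d) − 1] = 85.4 × (1 + 0.0470 × 16.8) / [16.8 × (0.662 × 8.96 − 0.0470) − 1] = 152.8 / 97.86 = 1.562 mg/L.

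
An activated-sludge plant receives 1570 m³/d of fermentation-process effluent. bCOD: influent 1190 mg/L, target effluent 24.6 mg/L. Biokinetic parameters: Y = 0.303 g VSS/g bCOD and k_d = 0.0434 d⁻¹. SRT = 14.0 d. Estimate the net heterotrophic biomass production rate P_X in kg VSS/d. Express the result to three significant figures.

P_X ≈ 345 kg VSS/d

The observed yield is Y_obs = Y/(1 + k_d·θ_c) = 0.303 / (1 + 0.0434 × 14.0) = 0.303 / 1.608 = 0.1885 g VSS per g bCOD removed.
ΔS = 1190 − 24.6 = 1165 mg/L, so the substrate removal rate is 1570 × 1165/1000 = 1830 kg bCOD/d.
Net biomass production P_X = Y_obs × Q·(S₀ − S) = 0.1885 × 1830 = 344.9 kg VSS/d.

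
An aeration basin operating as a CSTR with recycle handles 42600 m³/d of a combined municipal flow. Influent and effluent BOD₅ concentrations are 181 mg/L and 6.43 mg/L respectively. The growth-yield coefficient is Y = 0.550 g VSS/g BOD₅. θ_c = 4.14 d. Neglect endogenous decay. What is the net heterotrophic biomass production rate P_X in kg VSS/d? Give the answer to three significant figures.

P_X ≈ 4090 kg VSS/d

With endogenous decay neglected, the observed yield equals the true yield: Y_obs = Y = 0.550 g VSS/g BOD₅.
ΔS = 181 − 6.43 = 174.6 mg/L, so the substrate removal rate is 42600 × 174.6/1000 = 7437 kg BOD₅/d.
Net biomass production P_X = Y_obs × Q·(S₀ − S) = 0.5500 × 7437 = 4090 kg VSS/d.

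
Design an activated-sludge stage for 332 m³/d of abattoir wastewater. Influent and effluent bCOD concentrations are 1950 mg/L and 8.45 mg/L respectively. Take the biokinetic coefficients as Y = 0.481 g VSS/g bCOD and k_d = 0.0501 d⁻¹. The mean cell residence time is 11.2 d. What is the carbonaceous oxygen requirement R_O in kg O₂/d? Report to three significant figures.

R_O ≈ 363 kg O₂/d

Observed yield with endogenous decay: Y_obs = Y / (1 + k_d·θ_c) = 0.481 / (1 + 0.0501 × 11.2) = 0.481 / 1.561 = 0.3081 g VSS/g bCOD.
Mass of bCOD removed per day: Q(S₀ − S) = 332 × 1942 g/m³ = 644.6 kg/d.
Net sludge production P_X = 0.3081 × 644.6 = 198.6 kg VSS/d.
Carbonaceous O₂ demand = substrate oxidised − cell-mass equivalent = 644.6 − 1.42 × 198.6 = 362.6 kg O₂/d.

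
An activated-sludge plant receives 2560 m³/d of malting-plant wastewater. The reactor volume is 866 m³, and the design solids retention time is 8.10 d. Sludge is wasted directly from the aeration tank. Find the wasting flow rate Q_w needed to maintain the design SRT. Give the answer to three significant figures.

Q_w ≈ 107 m³/d

With mixed-liquor wasting, θ_c = V/Q_w, so Q_w = V/θ_c = 866.0/8.10 = 106.9 m³/d.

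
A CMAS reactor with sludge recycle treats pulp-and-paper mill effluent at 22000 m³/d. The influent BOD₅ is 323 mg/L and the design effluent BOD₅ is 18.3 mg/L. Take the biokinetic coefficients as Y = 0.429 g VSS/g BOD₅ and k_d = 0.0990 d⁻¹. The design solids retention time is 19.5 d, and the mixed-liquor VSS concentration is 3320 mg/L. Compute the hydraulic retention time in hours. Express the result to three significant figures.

τ ≈ 6.29 h

Rearranging the biomass balance for a CMAS with decay, V = Y·Q·ΔS·θ_c / [X·(1+k_d θ_c)] = 0.429 × 22000 × (323 − 18.3) × 19.5 / [3320 × (1 + 0.0990 × 19.5)] = 5.61×10^7 / 9729 = 5764 m³.
τ = V/Q = 5764/22000 = 0.2620 d, or 6.288 h.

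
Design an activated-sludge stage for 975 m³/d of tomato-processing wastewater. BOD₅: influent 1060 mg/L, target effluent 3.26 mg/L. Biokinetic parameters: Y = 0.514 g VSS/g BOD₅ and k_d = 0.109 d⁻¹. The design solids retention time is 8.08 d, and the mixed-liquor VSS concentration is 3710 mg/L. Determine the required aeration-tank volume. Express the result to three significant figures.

V ≈ 613 m³

From the SRT design equation V = Y Q (S₀−S) θ_c / [X (1 + k_d θ_c)] = 0.514 × 975 × (1060 − 3.26) × 8.08 / [3710 × (1 + 0.109 × 8.08)] = 4.28×10^6 / 6977 = 613.3 m³.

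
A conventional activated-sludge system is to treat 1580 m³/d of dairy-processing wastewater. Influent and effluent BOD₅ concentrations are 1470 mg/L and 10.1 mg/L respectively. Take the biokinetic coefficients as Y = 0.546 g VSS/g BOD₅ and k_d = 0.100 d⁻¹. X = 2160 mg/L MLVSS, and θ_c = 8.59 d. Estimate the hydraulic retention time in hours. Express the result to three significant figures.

Rearranging the biomass balance for a CMAS with decay, V = Y·Q·ΔS·θ_c / [X·(1+k_d θ_c)] = 0.546 × 1580 × (1470 − 10.1) × 8.59 / [2160 × (1 + 0.100 × 8.59)] = 1.08×10^7 / 4015 = 2694 m³.
HRT = V/Q = 2694 m³ / 1580 m³·d⁻¹ = 1.705 d × 24 = 40.92 h.

τ ≈ 40.9 h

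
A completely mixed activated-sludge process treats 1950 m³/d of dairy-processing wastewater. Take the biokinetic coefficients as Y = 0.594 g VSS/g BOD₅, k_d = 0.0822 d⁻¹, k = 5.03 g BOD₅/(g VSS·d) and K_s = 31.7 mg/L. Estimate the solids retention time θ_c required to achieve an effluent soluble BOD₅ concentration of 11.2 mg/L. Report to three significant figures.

At the target effluent, Y k S/(K_s+S) = 0.594×5.03×11.2/42.90 = 0.7800 d⁻¹.
1/θ_c = 0.7800 − 0.0822 = 0.6978 d⁻¹, so θ_c = 1.433 d.

θ_c ≈ 1.43 d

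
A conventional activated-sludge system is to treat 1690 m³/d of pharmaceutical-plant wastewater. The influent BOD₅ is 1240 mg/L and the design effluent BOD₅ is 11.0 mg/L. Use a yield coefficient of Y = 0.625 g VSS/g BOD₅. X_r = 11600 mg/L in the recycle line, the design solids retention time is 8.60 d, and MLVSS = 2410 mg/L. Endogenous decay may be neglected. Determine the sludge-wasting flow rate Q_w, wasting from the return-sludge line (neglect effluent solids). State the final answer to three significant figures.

Q_w ≈ 112 m³/d

With k_d = 0 the design equation reduces to V = Y Q (S₀−S) θ_c / X = 0.625 × 1690 × (1240 − 11.0) × 8.60 / 2410 = 4632 m³.
θ_c = V·X/(Q_w·X_r) when wasting from the recycle, so Q_w = V·X/(θ_c·X_r) = 4632 × 2410 / (8.60 × 11600) = 111.9 m³/d.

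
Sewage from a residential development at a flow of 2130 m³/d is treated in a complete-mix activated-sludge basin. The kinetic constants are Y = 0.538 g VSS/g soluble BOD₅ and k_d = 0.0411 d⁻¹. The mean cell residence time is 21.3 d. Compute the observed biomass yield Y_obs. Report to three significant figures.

Y_obs ≈ 0.287 g VSS/g soluble BOD₅

Y_obs = Y / (1 + k_d θ_c) = 0.538 / (1 + 0.0411 × 21.3) = 0.538 / 1.875 = 0.2869.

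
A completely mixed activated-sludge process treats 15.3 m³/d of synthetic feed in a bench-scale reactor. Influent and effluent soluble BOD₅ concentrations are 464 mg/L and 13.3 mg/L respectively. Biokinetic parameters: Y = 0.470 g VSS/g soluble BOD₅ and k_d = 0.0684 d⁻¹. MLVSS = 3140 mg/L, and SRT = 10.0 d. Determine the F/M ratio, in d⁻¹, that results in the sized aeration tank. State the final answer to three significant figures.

F/M ≈ 0.369 d⁻¹

Steady-state biomass mass balance: V·X·(1 + k_d·θ_c) = Y·Q·(S₀ − S)·θ_c, so V = 0.470 × 15.3 × (464 − 13.3) × 10.0 / [3140 × (1 + 0.0684 × 10.0)] = 3.24×10^4 / 5288 = 6.129 m³.
F/M = Q·S₀ / (V·X) = 15.3 × 464 / (6.129 × 3140) = 0.3689 g soluble BOD₅·(g VSS·d)⁻¹.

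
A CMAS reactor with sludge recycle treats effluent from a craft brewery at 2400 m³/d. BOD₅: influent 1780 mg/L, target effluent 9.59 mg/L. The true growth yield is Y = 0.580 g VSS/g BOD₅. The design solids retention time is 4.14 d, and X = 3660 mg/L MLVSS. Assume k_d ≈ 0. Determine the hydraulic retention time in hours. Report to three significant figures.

With k_d = 0 the design equation reduces to V = Y Q (S₀−S) θ_c / X = 0.580 × 2400 × (1780 − 9.59) × 4.14 / 3660 = 2788 m³.
HRT = V/Q = 2788 m³ / 2400 m³·d⁻¹ = 1.162 d × 24 = 27.88 h.

τ ≈ 27.9 h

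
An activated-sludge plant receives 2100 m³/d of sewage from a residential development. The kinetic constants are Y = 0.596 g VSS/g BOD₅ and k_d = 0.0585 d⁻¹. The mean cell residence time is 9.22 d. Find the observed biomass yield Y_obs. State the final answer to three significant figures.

Y_obs = Y / (1 + k_d θ_c) = 0.596 / (1 + 0.0585 × 9.22) = 0.596 / 1.539 = 0.3872.

Y_obs ≈ 0.387 g VSS/g BOD₅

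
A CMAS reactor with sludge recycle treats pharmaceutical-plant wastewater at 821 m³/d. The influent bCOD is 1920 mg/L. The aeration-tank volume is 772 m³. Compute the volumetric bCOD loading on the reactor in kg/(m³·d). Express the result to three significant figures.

L_v ≈ 2.04 kg bCOD/(m³·d)

L_v = Q S₀ / V = 821 × 1920 × 10⁻³ / 772.0 = 2.042 kg/(m³·d).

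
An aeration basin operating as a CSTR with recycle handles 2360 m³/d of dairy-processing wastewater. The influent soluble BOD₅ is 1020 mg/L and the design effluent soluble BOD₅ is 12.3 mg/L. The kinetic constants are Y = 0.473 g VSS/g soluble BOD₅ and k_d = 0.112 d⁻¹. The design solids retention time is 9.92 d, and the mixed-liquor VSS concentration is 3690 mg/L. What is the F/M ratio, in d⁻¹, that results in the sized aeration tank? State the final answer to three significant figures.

F/M ≈ 0.455 d⁻¹

Steady-state biomass mass balance: V·X·(1 + k_d·θ_c) = Y·Q·(S₀ − S)·θ_c, so V = 0.473 × 2360 × (1020 − 12.3) × 9.92 / [3690 × (1 + 0.112 × 9.92)] = 1.12×10^7 / 7790 = 1432 m³.
F/M = applied load / biomass = Q·S₀/(V·X) = 2360 × 1020 / (1432 × 3690) = 0.4554 d⁻¹.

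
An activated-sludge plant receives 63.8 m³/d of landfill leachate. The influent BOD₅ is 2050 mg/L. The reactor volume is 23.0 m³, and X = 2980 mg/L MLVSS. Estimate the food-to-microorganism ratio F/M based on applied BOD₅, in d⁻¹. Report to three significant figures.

F/M ≈ 1.91 d⁻¹

Food-to-microorganism ratio F/M = Q S₀ / (V X) = 63.8 × 2050 / (23.00 × 2980) = 1.908 d⁻¹.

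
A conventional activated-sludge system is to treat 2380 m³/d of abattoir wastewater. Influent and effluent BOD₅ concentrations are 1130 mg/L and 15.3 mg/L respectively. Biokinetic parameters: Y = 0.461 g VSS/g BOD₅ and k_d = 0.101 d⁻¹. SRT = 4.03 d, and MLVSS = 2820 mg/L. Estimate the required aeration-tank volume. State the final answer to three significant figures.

V ≈ 1240 m³

Steady-state biomass mass balance: V·X·(1 + k_d·θ_c) = Y·Q·(S₀ − S)·θ_c, so V = 0.461 × 2380 × (1130 − 15.3) × 4.03 / [2820 × (1 + 0.101 × 4.03)] = 4.93×10^6 / 3968 = 1242 m³.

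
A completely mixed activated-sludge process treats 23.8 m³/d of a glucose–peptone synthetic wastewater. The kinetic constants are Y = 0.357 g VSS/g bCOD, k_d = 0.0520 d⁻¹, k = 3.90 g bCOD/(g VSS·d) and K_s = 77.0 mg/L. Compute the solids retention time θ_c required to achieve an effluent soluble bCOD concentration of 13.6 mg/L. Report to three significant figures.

θ_c ≈ 6.37 d

At the target effluent, Y k S/(K_s+S) = 0.357×3.90×13.6/90.60 = 0.2090 d⁻¹.
Then 1/θ_c = μ − k_d = 0.2090 − 0.0520 = 0.1570 d⁻¹, giving θ_c = 6.369 d.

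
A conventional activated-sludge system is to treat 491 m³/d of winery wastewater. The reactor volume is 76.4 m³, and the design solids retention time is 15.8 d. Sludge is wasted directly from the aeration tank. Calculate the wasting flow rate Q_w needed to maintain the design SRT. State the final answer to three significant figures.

Wasting from the aeration tank: Q_w = V / θ_c = 76.40 / 15.8 = 4.835 m³/d.

Q_w ≈ 4.84 m³/d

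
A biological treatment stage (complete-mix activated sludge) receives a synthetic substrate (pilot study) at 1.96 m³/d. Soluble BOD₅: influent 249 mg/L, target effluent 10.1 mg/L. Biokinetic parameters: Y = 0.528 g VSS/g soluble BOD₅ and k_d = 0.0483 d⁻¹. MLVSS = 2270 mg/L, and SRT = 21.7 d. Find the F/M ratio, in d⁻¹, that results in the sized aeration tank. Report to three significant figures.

From the SRT design equation V = Y Q (S₀−S) θ_c / [X (1 + k_d θ_c)] = 0.528 × 1.96 × (249 − 10.1) × 21.7 / [2270 × (1 + 0.0483 × 21.7)] = 5.36×10^3 / 4649 = 1.154 m³.
F/M = Q·S₀ / (V·X) = 1.96 × 249 / (1.154 × 2270) = 0.1863 g soluble BOD₅·(g VSS·d)⁻¹.

F/M ≈ 0.186 d⁻¹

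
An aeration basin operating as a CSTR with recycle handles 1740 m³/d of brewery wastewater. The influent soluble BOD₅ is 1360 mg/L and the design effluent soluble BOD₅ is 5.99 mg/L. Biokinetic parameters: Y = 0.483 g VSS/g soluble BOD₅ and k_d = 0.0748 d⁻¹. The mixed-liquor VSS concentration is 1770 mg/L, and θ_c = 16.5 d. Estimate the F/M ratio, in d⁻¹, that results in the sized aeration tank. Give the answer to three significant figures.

Rearranging the biomass balance for a CMAS with decay, V = Y·Q·ΔS·θ_c / [X·(1+k_d θ_c)] = 0.483 × 1740 × (1360 − 5.99) × 16.5 / [1770 × (1 + 0.0748 × 16.5)] = 1.88×10^7 / 3955 = 4748 m³.
F/M = Q·S₀ / (V·X) = 1740 × 1360 / (4748 × 1770) = 0.2816 g soluble BOD₅·(g VSS·d)⁻¹.

F/M ≈ 0.282 d⁻¹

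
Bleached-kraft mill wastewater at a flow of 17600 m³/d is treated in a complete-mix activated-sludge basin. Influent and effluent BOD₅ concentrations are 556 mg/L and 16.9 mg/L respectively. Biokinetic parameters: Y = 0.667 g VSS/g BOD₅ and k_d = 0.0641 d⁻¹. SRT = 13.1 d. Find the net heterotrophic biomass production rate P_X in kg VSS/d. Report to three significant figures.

P_X ≈ 3440 kg VSS/d

Correct the yield for decay: Y_obs = Y/(1 + k_d θ_c) = 0.667 / (1 + 0.0641 × 13.1) = 0.667 / 1.840 = 0.3626.
ΔS = 556 − 16.9 = 539.1 mg/L, so the substrate removal rate is 17600 × 539.1/1000 = 9488 kg BOD₅/d.
So the net sludge growth is P_X = 0.3626 × 9488 = 3440 kg VSS/d.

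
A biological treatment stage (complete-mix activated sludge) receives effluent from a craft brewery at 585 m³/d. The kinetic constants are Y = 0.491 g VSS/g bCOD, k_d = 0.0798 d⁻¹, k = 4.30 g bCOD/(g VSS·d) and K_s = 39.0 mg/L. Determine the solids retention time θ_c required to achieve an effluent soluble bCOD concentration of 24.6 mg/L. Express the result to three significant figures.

θ_c ≈ 1.36 d

Specific growth rate at S = 24.6 mg/L: μ = YkS/(K_s+S) = 0.491·4.30·24.6/(39.0+24.6) = 0.8166 d⁻¹.
1/θ_c = 0.8166 − 0.0798 = 0.7368 d⁻¹, so θ_c = 1.357 d.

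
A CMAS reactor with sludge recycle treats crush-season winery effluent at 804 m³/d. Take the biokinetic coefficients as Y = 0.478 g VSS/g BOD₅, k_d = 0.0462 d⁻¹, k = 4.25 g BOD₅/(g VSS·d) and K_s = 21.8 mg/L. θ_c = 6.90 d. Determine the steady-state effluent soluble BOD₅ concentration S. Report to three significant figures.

Effluent substrate depends only on kinetics and SRT: S = K_s(1 + k_d θ_c) / [θ_c(Yk − k_d) − 1] = 21.8 × (1 + 0.0462 × 6.90) / [6.90 × (0.478 × 4.25 − 0.0462) − 1] = 28.75 / 12.70 = 2.264 mg/L.

S ≈ 2.26 mg/L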